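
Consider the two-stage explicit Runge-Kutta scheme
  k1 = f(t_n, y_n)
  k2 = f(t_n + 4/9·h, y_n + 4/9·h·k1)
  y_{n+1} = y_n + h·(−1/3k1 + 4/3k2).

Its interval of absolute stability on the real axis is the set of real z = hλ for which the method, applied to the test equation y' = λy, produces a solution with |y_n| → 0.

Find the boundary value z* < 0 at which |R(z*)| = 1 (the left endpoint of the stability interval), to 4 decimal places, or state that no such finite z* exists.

Test eqn y'=λy, z=hλ:
  k1=λy_n ⇒ h·k1=z·y_n;  k2=λ(1+4/9z)y_n ⇒ h·k2=z(1+4/9z)y_n
  y_{n+1}/y_n = 1 − 1/3z + 4/3z(1+4/9z) = 1 + z + 16/27z²
  R(z) = 1 + z + 16/27z².

Boundary: |R(x)|=1, x<0.
x=-0.32: |R|=0.7407
R=1: x+16/27x²=0 ⇒ x=−27/16=-1.6875; min R=1−1/(4·16/27)=0.5781>−1
Confirm numerically:
  x=-1.611: |R|=0.92697 <1
  x=-1.458: |R|=0.80171 <1
  x=-1.026: |R|=0.59781 <1
  x=-0.869: |R|=0.57850 <1
  x=-2.180: |R|=1.63624 >1
  x=-2.145: |R|=1.58153 >1
  x=-2.065: |R|=1.46195 >1
Interval (-1.6875, 0).

z* = -1.6875.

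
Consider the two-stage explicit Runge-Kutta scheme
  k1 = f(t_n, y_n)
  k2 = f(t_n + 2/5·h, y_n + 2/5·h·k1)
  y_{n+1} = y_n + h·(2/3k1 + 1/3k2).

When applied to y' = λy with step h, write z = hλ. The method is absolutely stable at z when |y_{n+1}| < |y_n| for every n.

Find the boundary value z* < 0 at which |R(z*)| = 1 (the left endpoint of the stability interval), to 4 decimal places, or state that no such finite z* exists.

Test eqn y'=λy, z=hλ:
  k1=λy_n ⇒ h·k1=z·y_n;  k2=λ(1+2/5z)y_n ⇒ h·k2=z(1+2/5z)y_n
  y_{n+1}/y_n = 1 + 2/3z + 1/3z(1+2/5z) = 1 + z + 2/15z²
  so R(z) = 1 + z + 2/15z².

Find x<0 with |R(x)|<1.
x=-0.57: |R|=0.4733
R=1: x+2/15x²=0 ⇒ x=−15/2=-7.5000; min R=1−1/(4·2/15)=-0.8750>−1
Confirm numerically:
  x=-4.585: |R|=0.78204 <1
  x=-3.785: |R|=0.87484 <1
  x=-3.450: |R|=0.86300 <1
  x=-7.950: |R|=1.47700 >1
  x=-7.823: |R|=1.33691 >1
Stable set (-7.5000, 0).

z* = -7.5000.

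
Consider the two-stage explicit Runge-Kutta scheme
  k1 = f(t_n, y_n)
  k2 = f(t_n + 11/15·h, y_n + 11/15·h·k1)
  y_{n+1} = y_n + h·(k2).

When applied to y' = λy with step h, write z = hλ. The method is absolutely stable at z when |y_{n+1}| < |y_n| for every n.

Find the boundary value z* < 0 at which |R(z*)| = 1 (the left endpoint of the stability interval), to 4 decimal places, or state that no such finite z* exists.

z* = -1.3636.

With y'=λy (z=hλ):
  k1=λy_n ⇒ h·k1=z·y_n;  k2=λ(1+11/15z)y_n ⇒ h·k2=z(1+11/15z)y_n
  y_{n+1}/y_n = 1 + z(1+11/15z) = 1 + z + 11/15z²
  R(z) = 1 + z + 11/15z².

Find x<0 with |R(x)|<1.
x=-0.75: |R|=0.6625
R=1: x+11/15x²=0 ⇒ x=−15/11=-1.3636; min R=1−1/(4·11/15)=0.6591>−1
Confirm numerically:
  x=-0.908: |R|=0.69661 <1
  x=-0.580: |R|=0.66669 <1
  x=-0.562: |R|=0.66962 <1
  x=-1.814: |R|=1.59910 >1
  x=-1.805: |R|=1.58422 >1
  x=-1.608: |R|=1.28815 >1
Interval (-1.3636, 0).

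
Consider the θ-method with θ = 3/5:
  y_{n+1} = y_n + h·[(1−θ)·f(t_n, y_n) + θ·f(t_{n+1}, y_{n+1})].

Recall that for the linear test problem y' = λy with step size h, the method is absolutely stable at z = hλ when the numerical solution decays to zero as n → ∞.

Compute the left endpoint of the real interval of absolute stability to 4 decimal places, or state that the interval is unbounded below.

unbounded; (−∞, 0).

With y'=λy (z=hλ):
  y_{n+1} = y_n + z·[2/5·y_n + 3/5·y_{n+1}] ⇒ (1 − 3/5z)y_{n+1} = (1 + 2/5z)y_n
  so R(z) = (1 + 2/5z)/(1 − 3/5z).

Boundary: |R(x)|=1, x<0.
x=-0.48: |R|=0.6273
x=-2: |R|=0.0909
x=-10: |R|=0.4286
x=-100: |R|=0.6393
θ=3/5≥1/2 ⇒ |1+2/5x|<|1−3/5x| ∀x<0 ⇒ unbounded interval.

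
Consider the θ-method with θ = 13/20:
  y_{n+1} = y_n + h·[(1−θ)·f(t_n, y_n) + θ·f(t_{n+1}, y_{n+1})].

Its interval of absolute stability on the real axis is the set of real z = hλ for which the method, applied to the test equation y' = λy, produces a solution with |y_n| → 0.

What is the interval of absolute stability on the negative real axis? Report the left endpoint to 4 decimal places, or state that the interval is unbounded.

With y'=λy (z=hλ):
  y_{n+1} = y_n + z·[7/20·y_n + 13/20·y_{n+1}] ⇒ (1 − 13/20z)y_{n+1} = (1 + 7/20z)y_n
  R(z) = (1 + 7/20z)/(1 − 13/20z).

Need |R(x)|<1, x<0.
x=-0.45: |R|=0.6518
x=-2: |R|=0.1304
x=-10: |R|=0.3333
x=-100: |R|=0.5152
θ=13/20≥1/2 ⇒ |1+7/20x|<|1−13/20x| ∀x<0 ⇒ interval (−∞,0).

unbounded; (−∞, 0).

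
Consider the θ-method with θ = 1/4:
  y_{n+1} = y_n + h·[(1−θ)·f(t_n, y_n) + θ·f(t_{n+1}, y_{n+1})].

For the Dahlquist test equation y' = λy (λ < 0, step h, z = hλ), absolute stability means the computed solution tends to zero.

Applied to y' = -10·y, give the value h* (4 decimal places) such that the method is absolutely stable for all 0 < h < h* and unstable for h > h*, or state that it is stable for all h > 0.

On y'=λy, z=hλ:
  y_{n+1} = y_n + z·[3/4·y_n + 1/4·y_{n+1}] ⇒ (1 − 1/4z)y_{n+1} = (1 + 3/4z)y_n
  Hence R(z) = (1 + 3/4z)/(1 − 1/4z).

Find x<0 with |R(x)|<1.
x=-0.45: |R|=0.5955
R=−1: 1+3/4x = −1+1/4x ⇒ -1/2x=2 ⇒ x=2/(-1/2)=-4.0000
Confirm numerically:
  x=-3.215: |R|=0.78240 <1
  x=-2.539: |R|=0.55314 <1
  x=-2.473: |R|=0.52819 <1
  x=-2.432: |R|=0.51244 <1
  x=-4.470: |R|=1.11098 >1
  x=-4.382: |R|=1.09115 >1
Interval (-4.0000, 0).

(-4.0000,0); λ=-10 ⇒ h* = (4)/10 = 0.4000.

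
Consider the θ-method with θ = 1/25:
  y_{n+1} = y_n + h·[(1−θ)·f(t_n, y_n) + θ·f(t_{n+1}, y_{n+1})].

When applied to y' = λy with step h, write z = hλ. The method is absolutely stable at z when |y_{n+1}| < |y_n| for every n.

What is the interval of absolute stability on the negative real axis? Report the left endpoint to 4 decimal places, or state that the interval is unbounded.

With y'=λy (z=hλ):
  y_{n+1} = y_n + z·[24/25·y_n + 1/25·y_{n+1}] ⇒ (1 − 1/25z)y_{n+1} = (1 + 24/25z)y_n
  so R(z) = (1 + 24/25z)/(1 − 1/25z).

Find x<0 with |R(x)|<1.
x=-0.88: |R|=0.1499
R=−1: 1+24/25x = −1+1/25x ⇒ -23/25x=2 ⇒ x=2/(-23/25)=-2.1739
Confirm numerically:
  x=-1.647: |R|=0.54520 <1
  x=-1.640: |R|=0.53904 <1
  x=-1.367: |R|=0.29613 <1
  x=-1.304: |R|=0.23936 <1
  x=-2.651: |R|=1.39684 >1
  x=-2.517: |R|=1.28677 >1
  x=-2.244: |R|=1.05917 >1
Stable set (-2.1739, 0).

z∈(-2.1739,0).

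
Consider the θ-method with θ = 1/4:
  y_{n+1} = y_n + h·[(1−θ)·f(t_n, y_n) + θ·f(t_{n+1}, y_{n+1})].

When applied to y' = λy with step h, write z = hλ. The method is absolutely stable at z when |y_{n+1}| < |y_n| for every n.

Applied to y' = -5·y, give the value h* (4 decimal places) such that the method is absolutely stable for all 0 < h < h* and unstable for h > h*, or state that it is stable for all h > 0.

Set f=λy, z=hλ:
  y_{n+1} = y_n + z·[3/4·y_n + 1/4·y_{n+1}] ⇒ (1 − 1/4z)y_{n+1} = (1 + 3/4z)y_n
  so R(z) = (1 + 3/4z)/(1 − 1/4z).

Find x<0 with |R(x)|<1.
x=-1.01: |R|=0.1936
R=−1: 1+3/4x = −1+1/4x ⇒ -1/2x=2 ⇒ x=2/(-1/2)=-4.0000
Confirm numerically:
  x=-3.801: |R|=0.94898 <1
  x=-3.662: |R|=0.91177 <1
  x=-3.224: |R|=0.78516 <1
  x=-2.172: |R|=0.40765 <1
  x=-4.424: |R|=1.10066 >1
  x=-4.304: |R|=1.07322 >1
  x=-4.217: |R|=1.05282 >1
Stable set (-4.0000, 0).

(-4.0000,0); λ=-5 ⇒ h* = (4)/5 = 0.8000.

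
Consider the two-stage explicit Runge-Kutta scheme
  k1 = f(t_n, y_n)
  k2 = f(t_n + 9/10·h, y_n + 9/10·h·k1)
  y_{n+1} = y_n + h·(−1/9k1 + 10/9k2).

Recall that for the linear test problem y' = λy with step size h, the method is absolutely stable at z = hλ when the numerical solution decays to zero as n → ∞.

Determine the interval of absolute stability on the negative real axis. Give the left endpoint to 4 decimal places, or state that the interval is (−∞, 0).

z∈(-1.0000,0).

On y'=λy, z=hλ:
  k1=λy_n ⇒ h·k1=z·y_n;  k2=λ(1+9/10z)y_n ⇒ h·k2=z(1+9/10z)y_n
  y_{n+1}/y_n = 1 − 1/9z + 10/9z(1+9/10z) = 1 + z + z²
  R(z) = 1 + z + z².

Find x<0 with |R(x)|<1.
x=-1.36: |R|=1.4896
R=1: x+1x²=0 ⇒ x=−1=-1.0000; min R=1−1/(4·1)=0.7500>−1
Confirm numerically:
  x=-0.919: |R|=0.92556 <1
  x=-0.843: |R|=0.86765 <1
  x=-0.707: |R|=0.79285 <1
  x=-0.424: |R|=0.75578 <1
  x=-1.250: |R|=1.31250 >1
  x=-1.164: |R|=1.19090 >1
So |R|<1 on (-1.0000, 0).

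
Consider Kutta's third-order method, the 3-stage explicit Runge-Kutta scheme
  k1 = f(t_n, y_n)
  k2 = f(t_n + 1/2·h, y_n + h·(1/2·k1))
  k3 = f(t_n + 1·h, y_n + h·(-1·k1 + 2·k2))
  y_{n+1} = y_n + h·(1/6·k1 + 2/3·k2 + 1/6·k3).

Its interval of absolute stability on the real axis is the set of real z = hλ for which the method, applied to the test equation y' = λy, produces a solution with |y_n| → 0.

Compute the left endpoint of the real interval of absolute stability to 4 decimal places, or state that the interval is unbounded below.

On y'=λy, z=hλ:
  order 3, 3-stage ⇒ R(z)=1+z+z^2/2+z^3/6
  (e.g. R(-0.9)=0.38350, |R|=0.38350)

Solve |R(x)|<1 on ℝ⁻.
x=-0.9: |R|=0.3835
|R(-1.58)|=0.0108 |R(-0.69)|=0.4933 |R(-0.61)|=0.5382
Bisect:
  x_lo=-3.3486 |R|=2.9999  x_hi=-0.1078 |R|=0.8978
  mid=-1.72819 |R|=0.09512 →hi
  mid=-2.53837 |R|=1.04263 →lo
  mid=-2.13328 |R|=0.47589 →hi
  mid=-2.33583 |R|=0.73186 →hi
  mid=-2.43710 |R|=0.87988 →hi
  mid=-2.48773 |R|=0.95935 →hi
  mid=-2.51305 |R|=1.00051 →lo
  mid=-2.50039 |R|=0.97981 →hi
  mid=-2.50672 |R|=0.99013 →hi
  ...
  [-2.51286,-2.51266] ⇒ x*=-2.5127
Interval (-2.5127, 0).

left endpoint -2.5127.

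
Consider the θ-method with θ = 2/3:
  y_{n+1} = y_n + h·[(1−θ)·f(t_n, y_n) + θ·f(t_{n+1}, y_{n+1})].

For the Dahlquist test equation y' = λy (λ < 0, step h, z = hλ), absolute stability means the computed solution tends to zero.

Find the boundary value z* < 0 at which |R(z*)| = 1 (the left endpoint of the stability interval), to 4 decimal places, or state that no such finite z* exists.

Test eqn y'=λy, z=hλ:
  y_{n+1} = y_n + z·[1/3·y_n + 2/3·y_{n+1}] ⇒ (1 − 2/3z)y_{n+1} = (1 + 1/3z)y_n
  ⇒ R(z) = (1 + 1/3z)/(1 − 2/3z).

Need |R(x)|<1, x<0.
x=-0.45: |R|=0.6538
x=-2: |R|=0.1429
x=-10: |R|=0.3043
x=-100: |R|=0.4778
θ=2/3≥1/2 ⇒ |1+1/3x|<|1−2/3x| ∀x<0 ⇒ stable on all of ℝ⁻.

unbounded; (−∞, 0).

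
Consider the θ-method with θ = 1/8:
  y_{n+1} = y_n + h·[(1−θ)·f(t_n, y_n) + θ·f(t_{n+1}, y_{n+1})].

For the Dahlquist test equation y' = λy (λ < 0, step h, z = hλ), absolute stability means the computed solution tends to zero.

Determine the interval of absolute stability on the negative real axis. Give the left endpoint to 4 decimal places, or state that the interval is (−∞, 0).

With y'=λy (z=hλ):
  y_{n+1} = y_n + z·[7/8·y_n + 1/8·y_{n+1}] ⇒ (1 − 1/8z)y_{n+1} = (1 + 7/8z)y_n
  so R(z) = (1 + 7/8z)/(1 − 1/8z).

Need |R(x)|<1, x<0.
x=-1.7: |R|=0.4021
R=−1: 1+7/8x = −1+1/8x ⇒ -3/4x=2 ⇒ x=2/(-3/4)=-2.6667
Confirm numerically:
  x=-1.705: |R|=0.40546 <1
  x=-1.668: |R|=0.38022 <1
  x=-1.219: |R|=0.05782 <1
  x=-2.962: |R|=1.16165 >1
  x=-2.743: |R|=1.04263 >1
So |R|<1 on (-2.6667, 0).

z∈(-2.6667,0).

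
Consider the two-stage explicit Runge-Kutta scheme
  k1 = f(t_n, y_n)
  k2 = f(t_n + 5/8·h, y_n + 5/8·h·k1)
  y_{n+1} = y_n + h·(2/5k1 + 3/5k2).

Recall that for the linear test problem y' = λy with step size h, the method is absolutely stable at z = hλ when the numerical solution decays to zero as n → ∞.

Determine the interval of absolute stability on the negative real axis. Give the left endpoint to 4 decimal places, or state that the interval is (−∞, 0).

Test eqn y'=λy, z=hλ:
  k1=λy_n ⇒ h·k1=z·y_n;  k2=λ(1+5/8z)y_n ⇒ h·k2=z(1+5/8z)y_n
  y_{n+1}/y_n = 1 + 2/5z + 3/5z(1+5/8z) = 1 + z + 3/8z²
  ⇒ R(z) = 1 + z + 3/8z².

Solve |R(x)|<1 on ℝ⁻.
x=-1.72: |R|=0.3894
R=1: x+3/8x²=0 ⇒ x=−8/3=-2.6667; min R=1−1/(4·3/8)=0.3333>−1
Confirm numerically:
  x=-2.571: |R|=0.90777 <1
  x=-2.264: |R|=0.65814 <1
  x=-1.520: |R|=0.34640 <1
  x=-1.488: |R|=0.34230 <1
  x=-3.227: |R|=1.67807 >1
  x=-3.098: |R|=1.50110 >1
Stable set (-2.6667, 0).

(-2.6667, 0).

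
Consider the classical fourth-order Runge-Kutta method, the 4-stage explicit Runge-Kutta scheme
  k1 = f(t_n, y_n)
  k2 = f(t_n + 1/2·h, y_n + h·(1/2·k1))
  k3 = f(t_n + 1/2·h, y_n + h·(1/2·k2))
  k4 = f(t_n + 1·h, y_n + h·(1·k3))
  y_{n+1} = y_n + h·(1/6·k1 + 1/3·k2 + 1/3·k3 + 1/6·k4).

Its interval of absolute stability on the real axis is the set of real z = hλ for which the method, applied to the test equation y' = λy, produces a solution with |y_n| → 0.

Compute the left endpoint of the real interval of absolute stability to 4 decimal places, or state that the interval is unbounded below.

left endpoint -2.7853.

On y'=λy, z=hλ:
  order 4, 4-stage ⇒ R(z)=1+z+z^2/2+z^3/6+z^4/24
  (e.g. R(-1.17)=0.32559, |R|=0.32559)

Boundary: |R(x)|=1, x<0.
x=-1.17: |R|=0.3256
|R(-2.35)|=0.5190 |R(-1.65)|=0.2714 |R(-0.81)|=0.4474
Bisect:
  x_lo=-3.5428 |R|=2.8857  x_hi=-0.1496 |R|=0.8610
  mid=-1.84618 |R|=0.29331 →hi
  mid=-2.69447 |R|=0.87148 →hi
  mid=-3.11861 |R|=1.63038 →lo
  mid=-2.90654 |R|=1.19873 →lo
  mid=-2.80051 |R|=1.02318 →lo
  mid=-2.74749 |R|=0.94448 →hi
  mid=-2.77400 |R|=0.98310 →hi
  ...
  [-2.78539,-2.78518] ⇒ x*=-2.7853
Stable set (-2.7853, 0).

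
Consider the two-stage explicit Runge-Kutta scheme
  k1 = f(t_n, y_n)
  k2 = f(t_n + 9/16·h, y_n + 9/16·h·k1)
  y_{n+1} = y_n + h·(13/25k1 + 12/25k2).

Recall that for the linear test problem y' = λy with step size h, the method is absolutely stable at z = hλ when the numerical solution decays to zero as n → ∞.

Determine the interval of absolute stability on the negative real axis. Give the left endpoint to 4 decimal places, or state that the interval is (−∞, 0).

On y'=λy, z=hλ:
  k1=λy_n ⇒ h·k1=z·y_n;  k2=λ(1+9/16z)y_n ⇒ h·k2=z(1+9/16z)y_n
  y_{n+1}/y_n = 1 + 13/25z + 12/25z(1+9/16z) = 1 + z + 27/100z²
  Hence R(z) = 1 + z + 27/100z².

Need |R(x)|<1, x<0.
x=-1.1: |R|=0.2267
R=1: x+27/100x²=0 ⇒ x=−100/27=-3.7037; min R=1−1/(4·27/100)=0.0741>−1
Confirm numerically:
  x=-3.507: |R|=0.81374 <1
  x=-3.341: |R|=0.67282 <1
  x=-1.754: |R|=0.07666 <1
  x=-4.254: |R|=1.63206 >1
  x=-3.921: |R|=1.23005 >1
  x=-3.789: |R|=1.08726 >1
Stable set (-3.7037, 0).

(-3.7037, 0).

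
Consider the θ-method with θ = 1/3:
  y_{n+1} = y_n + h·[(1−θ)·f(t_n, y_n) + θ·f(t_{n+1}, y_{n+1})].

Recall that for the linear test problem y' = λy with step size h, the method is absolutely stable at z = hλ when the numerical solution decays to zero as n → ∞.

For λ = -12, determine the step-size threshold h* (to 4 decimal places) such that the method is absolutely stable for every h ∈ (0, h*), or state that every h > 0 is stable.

(-6.0000,0); λ=-12 ⇒ h* = (6)/12 = 0.5000.

On y'=λy, z=hλ:
  y_{n+1} = y_n + z·[2/3·y_n + 1/3·y_{n+1}] ⇒ (1 − 1/3z)y_{n+1} = (1 + 2/3z)y_n
  ⇒ R(z) = (1 + 2/3z)/(1 − 1/3z).

Need |R(x)|<1, x<0.
x=-0.37: |R|=0.6706
R=−1: 1+2/3x = −1+1/3x ⇒ -1/3x=2 ⇒ x=2/(-1/3)=-6.0000
Confirm numerically:
  x=-5.544: |R|=0.94663 <1
  x=-4.884: |R|=0.85845 <1
  x=-2.803: |R|=0.44908 <1
  x=-6.186: |R|=1.02025 >1
  x=-6.183: |R|=1.01993 >1
  x=-6.169: |R|=1.01843 >1
So |R|<1 on (-6.0000, 0).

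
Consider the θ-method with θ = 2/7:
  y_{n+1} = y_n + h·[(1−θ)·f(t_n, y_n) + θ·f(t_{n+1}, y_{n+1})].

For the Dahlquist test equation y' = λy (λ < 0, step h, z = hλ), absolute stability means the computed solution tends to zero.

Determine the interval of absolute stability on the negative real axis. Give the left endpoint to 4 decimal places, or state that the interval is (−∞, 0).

(-4.6667, 0).

Test eqn y'=λy, z=hλ:
  y_{n+1} = y_n + z·[5/7·y_n + 2/7·y_{n+1}] ⇒ (1 − 2/7z)y_{n+1} = (1 + 5/7z)y_n
  so R(z) = (1 + 5/7z)/(1 − 2/7z).

Boundary: |R(x)|=1, x<0.
x=-1.74: |R|=0.1622
R=−1: 1+5/7x = −1+2/7x ⇒ -3/7x=2 ⇒ x=2/(-3/7)=-4.6667
Confirm numerically:
  x=-4.090: |R|=0.88603 <1
  x=-3.919: |R|=0.84883 <1
  x=-3.345: |R|=0.71037 <1
  x=-5.045: |R|=1.06641 >1
  x=-4.893: |R|=1.04045 >1
Stable set (-4.6667, 0).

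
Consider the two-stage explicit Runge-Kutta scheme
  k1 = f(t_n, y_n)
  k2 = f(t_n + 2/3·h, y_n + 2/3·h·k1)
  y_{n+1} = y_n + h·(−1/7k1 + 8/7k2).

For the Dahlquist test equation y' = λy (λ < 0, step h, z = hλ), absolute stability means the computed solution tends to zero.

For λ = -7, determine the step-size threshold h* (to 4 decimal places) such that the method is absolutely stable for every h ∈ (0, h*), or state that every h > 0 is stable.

Test eqn y'=λy, z=hλ:
  k1=λy_n ⇒ h·k1=z·y_n;  k2=λ(1+2/3z)y_n ⇒ h·k2=z(1+2/3z)y_n
  y_{n+1}/y_n = 1 − 1/7z + 8/7z(1+2/3z) = 1 + z + 16/21z²
  ⇒ R(z) = 1 + z + 16/21z².

Need |R(x)|<1, x<0.
x=-0.64: |R|=0.6721
R=1: x+16/21x²=0 ⇒ x=−21/16=-1.3125; min R=1−1/(4·16/21)=0.6719>−1
Confirm numerically:
  x=-1.280: |R|=0.96830 <1
  x=-1.215: |R|=0.90974 <1
  x=-0.871: |R|=0.70701 <1
  x=-0.601: |R|=0.67420 <1
  x=-1.887: |R|=1.82597 >1
  x=-1.753: |R|=1.58834 >1
  x=-1.443: |R|=1.14348 >1
Interval (-1.3125, 0).

(-1.3125,0); λ=-7 ⇒ h* = (21/16)/7 = 0.1875.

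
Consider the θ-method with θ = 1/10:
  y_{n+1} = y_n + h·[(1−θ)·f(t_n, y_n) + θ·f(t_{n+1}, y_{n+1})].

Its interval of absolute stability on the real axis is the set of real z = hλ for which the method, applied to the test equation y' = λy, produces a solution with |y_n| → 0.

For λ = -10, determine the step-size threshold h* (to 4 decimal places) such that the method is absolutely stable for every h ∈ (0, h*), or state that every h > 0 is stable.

(-2.5000,0); λ=-10 ⇒ h* = (5/2)/10 = 0.2500.

On y'=λy, z=hλ:
  y_{n+1} = y_n + z·[9/10·y_n + 1/10·y_{n+1}] ⇒ (1 − 1/10z)y_{n+1} = (1 + 9/10z)y_n
  so R(z) = (1 + 9/10z)/(1 − 1/10z).

Solve |R(x)|<1 on ℝ⁻.
x=-0.79: |R|=0.2678
R=−1: 1+9/10x = −1+1/10x ⇒ -4/5x=2 ⇒ x=2/(-4/5)=-2.5000
Confirm numerically:
  x=-1.595: |R|=0.37559 <1
  x=-1.109: |R|=0.00171 <1
  x=-1.035: |R|=0.06208 <1
  x=-3.071: |R|=1.34948 >1
  x=-2.861: |R|=1.22455 >1
  x=-2.764: |R|=1.16547 >1
So |R|<1 on (-2.5000, 0).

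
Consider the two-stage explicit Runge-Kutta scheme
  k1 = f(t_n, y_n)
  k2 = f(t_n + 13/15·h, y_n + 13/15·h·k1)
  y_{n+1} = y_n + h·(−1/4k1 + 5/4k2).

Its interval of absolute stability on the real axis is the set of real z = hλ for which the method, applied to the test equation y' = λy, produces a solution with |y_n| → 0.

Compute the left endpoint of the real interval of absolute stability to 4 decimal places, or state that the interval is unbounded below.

left endpoint -0.9231.

With y'=λy (z=hλ):
  k1=λy_n ⇒ h·k1=z·y_n;  k2=λ(1+13/15z)y_n ⇒ h·k2=z(1+13/15z)y_n
  y_{n+1}/y_n = 1 − 1/4z + 5/4z(1+13/15z) = 1 + z + 13/12z²
  ⇒ R(z) = 1 + z + 13/12z².

Find x<0 with |R(x)|<1.
x=-1.37: |R|=1.6633
R=1: x+13/12x²=0 ⇒ x=−12/13=-0.9231; min R=1−1/(4·13/12)=0.7692>−1
Confirm numerically:
  x=-0.841: |R|=0.92522 <1
  x=-0.636: |R|=0.80220 <1
  x=-0.398: |R|=0.77360 <1
  x=-0.374: |R|=0.77753 <1
  x=-1.391: |R|=1.70512 >1
  x=-1.128: |R|=1.25042 >1
  x=-1.042: |R|=1.13424 >1
Stable set (-0.9231, 0).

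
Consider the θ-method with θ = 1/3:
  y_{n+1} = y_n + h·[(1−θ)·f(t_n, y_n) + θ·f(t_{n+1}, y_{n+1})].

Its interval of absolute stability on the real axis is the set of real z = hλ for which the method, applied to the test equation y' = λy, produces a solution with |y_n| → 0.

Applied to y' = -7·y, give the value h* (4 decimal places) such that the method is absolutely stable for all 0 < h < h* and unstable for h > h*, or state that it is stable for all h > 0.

(-6.0000,0); λ=-7 ⇒ h* = (6)/7 = 0.8571.

Set f=λy, z=hλ:
  y_{n+1} = y_n + z·[2/3·y_n + 1/3·y_{n+1}] ⇒ (1 − 1/3z)y_{n+1} = (1 + 2/3z)y_n
  Hence R(z) = (1 + 2/3z)/(1 − 1/3z).

Boundary: |R(x)|=1, x<0.
x=-1.79: |R|=0.1211
R=−1: 1+2/3x = −1+1/3x ⇒ -1/3x=2 ⇒ x=2/(-1/3)=-6.0000
Confirm numerically:
  x=-3.389: |R|=0.59133 <1
  x=-3.265: |R|=0.56345 <1
  x=-3.151: |R|=0.53682 <1
  x=-2.563: |R|=0.38217 <1
  x=-6.545: |R|=1.05710 >1
  x=-6.535: |R|=1.05611 >1
  x=-6.517: |R|=1.05432 >1
Interval (-6.0000, 0).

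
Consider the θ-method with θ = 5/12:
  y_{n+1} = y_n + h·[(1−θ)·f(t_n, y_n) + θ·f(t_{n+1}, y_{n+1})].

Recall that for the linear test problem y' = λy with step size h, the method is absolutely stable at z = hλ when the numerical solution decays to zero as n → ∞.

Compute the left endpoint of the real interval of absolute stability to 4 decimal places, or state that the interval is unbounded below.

Test eqn y'=λy, z=hλ:
  y_{n+1} = y_n + z·[7/12·y_n + 5/12·y_{n+1}] ⇒ (1 − 5/12z)y_{n+1} = (1 + 7/12z)y_n
  Hence R(z) = (1 + 7/12z)/(1 − 5/12z).

Find x<0 with |R(x)|<1.
x=-1.75: |R|=0.0120
R=−1: 1+7/12x = −1+5/12x ⇒ -1/6x=2 ⇒ x=2/(-1/6)=-12.0000
Confirm numerically:
  x=-11.031: |R|=0.97114 <1
  x=-6.909: |R|=0.78124 <1
  x=-4.883: |R|=0.60912 <1
  x=-12.406: |R|=1.01097 >1
  x=-12.199: |R|=1.00545 >1
Stable set (-12.0000, 0).

z* = -12.0000.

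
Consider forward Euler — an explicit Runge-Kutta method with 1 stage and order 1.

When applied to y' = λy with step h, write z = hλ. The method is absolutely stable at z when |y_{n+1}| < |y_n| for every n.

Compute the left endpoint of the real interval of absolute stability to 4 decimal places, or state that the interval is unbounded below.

Test eqn y'=λy, z=hλ:
  order 1, 1-stage ⇒ R(z)=1+z
  (e.g. R(-1.05)=-0.05000, |R|=0.05000)

Solve |R(x)|<1 on ℝ⁻.
x=-1.05: |R|=0.0500
|R(-1.78)|=0.7800 |R(-0.84)|=0.1600 |R(-0.76)|=0.2400
Bisect:
  x_lo=-2.7073 |R|=1.7073  x_hi=-0.2639 |R|=0.7361
  mid=-1.48559 |R|=0.48559 →hi
  mid=-2.09645 |R|=1.09645 →lo
  mid=-1.79102 |R|=0.79102 →hi
  mid=-1.94373 |R|=0.94373 →hi
  mid=-2.02009 |R|=1.02009 →lo
  mid=-1.98191 |R|=0.98191 →hi
  mid=-2.00100 |R|=1.00100 →lo
  ...
  [-2.00010,-1.99996] ⇒ x*=-2.0000
So |R|<1 on (-2.0000, 0).

left endpoint -2.0000.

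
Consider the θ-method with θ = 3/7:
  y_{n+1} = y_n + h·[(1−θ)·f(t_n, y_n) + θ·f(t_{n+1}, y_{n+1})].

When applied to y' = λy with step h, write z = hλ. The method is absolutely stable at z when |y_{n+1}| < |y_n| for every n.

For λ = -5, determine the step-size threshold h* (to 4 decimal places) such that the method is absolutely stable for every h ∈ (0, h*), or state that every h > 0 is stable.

(-14.0000,0); λ=-5 ⇒ h* = (14)/5 = 2.8000.

With y'=λy (z=hλ):
  y_{n+1} = y_n + z·[4/7·y_n + 3/7·y_{n+1}] ⇒ (1 − 3/7z)y_{n+1} = (1 + 4/7z)y_n
  R(z) = (1 + 4/7z)/(1 − 3/7z).

Need |R(x)|<1, x<0.
x=-0.72: |R|=0.4498
R=−1: 1+4/7x = −1+3/7x ⇒ -1/7x=2 ⇒ x=2/(-1/7)=-14.0000
Confirm numerically:
  x=-11.241: |R|=0.93225 <1
  x=-7.841: |R|=0.79822 <1
  x=-5.960: |R|=0.67685 <1
  x=-5.698: |R|=0.65543 <1
  x=-14.512: |R|=1.01013 >1
  x=-14.150: |R|=1.00303 >1
So |R|<1 on (-14.0000, 0).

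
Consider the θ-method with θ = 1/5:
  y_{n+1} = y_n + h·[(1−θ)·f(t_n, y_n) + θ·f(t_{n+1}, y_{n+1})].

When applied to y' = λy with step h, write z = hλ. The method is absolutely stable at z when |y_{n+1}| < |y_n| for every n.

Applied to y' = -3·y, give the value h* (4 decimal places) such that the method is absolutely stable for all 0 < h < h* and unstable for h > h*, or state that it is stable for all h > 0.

(-3.3333,0); λ=-3 ⇒ h* = (10/3)/3 = 1.1111.

Set f=λy, z=hλ:
  y_{n+1} = y_n + z·[4/5·y_n + 1/5·y_{n+1}] ⇒ (1 − 1/5z)y_{n+1} = (1 + 4/5z)y_n
  ⇒ R(z) = (1 + 4/5z)/(1 − 1/5z).

Solve |R(x)|<1 on ℝ⁻.
x=-0.96: |R|=0.1946
R=−1: 1+4/5x = −1+1/5x ⇒ -3/5x=2 ⇒ x=2/(-3/5)=-3.3333
Confirm numerically:
  x=-2.459: |R|=0.64834 <1
  x=-1.858: |R|=0.35462 <1
  x=-1.411: |R|=0.10045 <1
  x=-3.867: |R|=1.18056 >1
  x=-3.468: |R|=1.04771 >1
Stable set (-3.3333, 0).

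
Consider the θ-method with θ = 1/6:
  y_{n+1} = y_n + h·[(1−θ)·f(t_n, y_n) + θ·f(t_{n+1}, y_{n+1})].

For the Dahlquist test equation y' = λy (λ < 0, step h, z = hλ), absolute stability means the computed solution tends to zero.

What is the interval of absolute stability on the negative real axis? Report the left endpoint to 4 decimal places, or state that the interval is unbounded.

z∈(-3.0000,0).

Set f=λy, z=hλ:
  y_{n+1} = y_n + z·[5/6·y_n + 1/6·y_{n+1}] ⇒ (1 − 1/6z)y_{n+1} = (1 + 5/6z)y_n
  ⇒ R(z) = (1 + 5/6z)/(1 − 1/6z).

Boundary: |R(x)|=1, x<0.
x=-1.3: |R|=0.0685
R=−1: 1+5/6x = −1+1/6x ⇒ -2/3x=2 ⇒ x=2/(-2/3)=-3.0000
Confirm numerically:
  x=-2.251: |R|=0.63689 <1
  x=-1.310: |R|=0.07524 <1
  x=-1.296: |R|=0.06579 <1
  x=-3.413: |R|=1.17550 >1
  x=-3.112: |R|=1.04917 >1
  x=-3.098: |R|=1.04309 >1
Stable set (-3.0000, 0).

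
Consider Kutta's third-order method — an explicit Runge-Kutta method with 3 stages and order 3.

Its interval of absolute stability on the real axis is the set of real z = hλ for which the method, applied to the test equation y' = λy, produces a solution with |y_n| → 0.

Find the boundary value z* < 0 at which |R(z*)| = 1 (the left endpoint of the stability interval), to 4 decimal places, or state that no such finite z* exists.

Test eqn y'=λy, z=hλ:
  order 3, 3-stage ⇒ R(z)=1+z+z^2/2+z^3/6
  (e.g. R(-1.02)=0.32333, |R|=0.32333)

Boundary: |R(x)|=1, x<0.
x=-1.02: |R|=0.3233
|R(-1.76)|=0.1198 |R(-1.08)|=0.2932 |R(-0.9)|=0.3835
Bisect:
  x_lo=-3.3357 |R|=2.9583  x_hi=-0.1171 |R|=0.8895
  mid=-1.72641 |R|=0.09376 →hi
  mid=-2.53106 |R|=1.03037 →lo
  mid=-2.12874 |R|=0.47071 →hi
  mid=-2.32990 |R|=0.72363 →hi
  mid=-2.43048 |R|=0.86977 →hi
  mid=-2.48077 |R|=0.94820 →hi
  mid=-2.50592 |R|=0.98881 →hi
  ...
  [-2.51279,-2.51260] ⇒ x*=-2.5127
So |R|<1 on (-2.5127, 0).

z* = -2.5127.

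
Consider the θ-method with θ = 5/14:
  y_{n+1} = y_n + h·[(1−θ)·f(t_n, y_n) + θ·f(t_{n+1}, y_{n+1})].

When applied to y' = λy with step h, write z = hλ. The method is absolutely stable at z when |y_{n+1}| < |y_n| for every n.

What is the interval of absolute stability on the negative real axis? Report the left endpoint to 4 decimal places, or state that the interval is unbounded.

With y'=λy (z=hλ):
  y_{n+1} = y_n + z·[9/14·y_n + 5/14·y_{n+1}] ⇒ (1 − 5/14z)y_{n+1} = (1 + 9/14z)y_n
  so R(z) = (1 + 9/14z)/(1 − 5/14z).

Boundary: |R(x)|=1, x<0.
x=-0.96: |R|=0.2851
R=−1: 1+9/14x = −1+5/14x ⇒ -2/7x=2 ⇒ x=2/(-2/7)=-7.0000
Confirm numerically:
  x=-6.936: |R|=0.99474 <1
  x=-6.541: |R|=0.96069 <1
  x=-6.140: |R|=0.92304 <1
  x=-4.470: |R|=0.72160 <1
  x=-7.367: |R|=1.02888 >1
  x=-7.250: |R|=1.01990 >1
So |R|<1 on (-7.0000, 0).

z∈(-7.0000,0).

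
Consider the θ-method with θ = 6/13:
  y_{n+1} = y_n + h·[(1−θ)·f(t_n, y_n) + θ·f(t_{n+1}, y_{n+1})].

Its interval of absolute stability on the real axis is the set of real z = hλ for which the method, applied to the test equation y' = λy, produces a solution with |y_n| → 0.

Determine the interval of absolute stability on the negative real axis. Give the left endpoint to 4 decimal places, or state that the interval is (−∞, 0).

Test eqn y'=λy, z=hλ:
  y_{n+1} = y_n + z·[7/13·y_n + 6/13·y_{n+1}] ⇒ (1 − 6/13z)y_{n+1} = (1 + 7/13z)y_n
  Hence R(z) = (1 + 7/13z)/(1 − 6/13z).

Find x<0 with |R(x)|<1.
x=-0.31: |R|=0.7288
R=−1: 1+7/13x = −1+6/13x ⇒ -1/13x=2 ⇒ x=2/(-1/13)=-26.0000
Confirm numerically:
  x=-19.394: |R|=0.94893 <1
  x=-16.334: |R|=0.91292 <1
  x=-15.272: |R|=0.89747 <1
  x=-26.581: |R|=1.00337 >1
  x=-26.221: |R|=1.00130 >1
  x=-26.164: |R|=1.00096 >1
So |R|<1 on (-26.0000, 0).

(-26.0000, 0).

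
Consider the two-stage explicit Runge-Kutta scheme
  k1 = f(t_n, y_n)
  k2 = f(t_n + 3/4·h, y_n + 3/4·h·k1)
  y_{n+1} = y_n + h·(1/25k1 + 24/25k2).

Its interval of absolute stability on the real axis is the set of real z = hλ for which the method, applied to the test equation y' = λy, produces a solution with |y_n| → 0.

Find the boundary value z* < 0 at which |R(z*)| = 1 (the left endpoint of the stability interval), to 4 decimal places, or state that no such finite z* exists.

Test eqn y'=λy, z=hλ:
  k1=λy_n ⇒ h·k1=z·y_n;  k2=λ(1+3/4z)y_n ⇒ h·k2=z(1+3/4z)y_n
  y_{n+1}/y_n = 1 + 1/25z + 24/25z(1+3/4z) = 1 + z + 18/25z²
  ⇒ R(z) = 1 + z + 18/25z².

Need |R(x)|<1, x<0.
x=-0.84: |R|=0.6680
R=1: x+18/25x²=0 ⇒ x=−25/18=-1.3889; min R=1−1/(4·18/25)=0.6528>−1
Confirm numerically:
  x=-1.232: |R|=0.86083 <1
  x=-0.898: |R|=0.68261 <1
  x=-0.896: |R|=0.68203 <1
  x=-1.692: |R|=1.36926 >1
  x=-1.685: |R|=1.35924 >1
  x=-1.515: |R|=1.13756 >1
Interval (-1.3889, 0).

left endpoint -1.3889.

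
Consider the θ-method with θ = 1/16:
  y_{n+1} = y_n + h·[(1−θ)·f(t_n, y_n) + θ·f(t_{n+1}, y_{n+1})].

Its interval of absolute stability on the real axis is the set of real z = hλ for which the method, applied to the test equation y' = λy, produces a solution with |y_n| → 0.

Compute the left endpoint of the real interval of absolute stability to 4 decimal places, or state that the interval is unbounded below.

left endpoint -2.2857.

Test eqn y'=λy, z=hλ:
  y_{n+1} = y_n + z·[15/16·y_n + 1/16·y_{n+1}] ⇒ (1 − 1/16z)y_{n+1} = (1 + 15/16z)y_n
  R(z) = (1 + 15/16z)/(1 − 1/16z).

Solve |R(x)|<1 on ℝ⁻.
x=-1.4: |R|=0.2874
R=−1: 1+15/16x = −1+1/16x ⇒ -7/8x=2 ⇒ x=2/(-7/8)=-2.2857
Confirm numerically:
  x=-2.195: |R|=0.93020 <1
  x=-1.523: |R|=0.39063 <1
  x=-1.513: |R|=0.38229 <1
  x=-2.720: |R|=1.32479 >1
  x=-2.705: |R|=1.31382 >1
  x=-2.360: |R|=1.05664 >1
Interval (-2.2857, 0).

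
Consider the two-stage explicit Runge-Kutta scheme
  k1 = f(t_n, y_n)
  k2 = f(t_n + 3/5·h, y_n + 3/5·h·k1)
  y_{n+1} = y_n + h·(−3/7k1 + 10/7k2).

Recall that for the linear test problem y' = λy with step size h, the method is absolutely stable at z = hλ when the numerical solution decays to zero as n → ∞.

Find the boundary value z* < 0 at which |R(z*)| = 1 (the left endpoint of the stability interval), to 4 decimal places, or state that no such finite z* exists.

z* = -1.1667.

Test eqn y'=λy, z=hλ:
  k1=λy_n ⇒ h·k1=z·y_n;  k2=λ(1+3/5z)y_n ⇒ h·k2=z(1+3/5z)y_n
  y_{n+1}/y_n = 1 − 3/7z + 10/7z(1+3/5z) = 1 + z + 6/7z²
  so R(z) = 1 + z + 6/7z².

Solve |R(x)|<1 on ℝ⁻.
x=-0.97: |R|=0.8365
R=1: x+6/7x²=0 ⇒ x=−7/6=-1.1667; min R=1−1/(4·6/7)=0.7083>−1
Confirm numerically:
  x=-1.057: |R|=0.90064 <1
  x=-0.841: |R|=0.76524 <1
  x=-0.606: |R|=0.70877 <1
  x=-1.319: |R|=1.17222 >1
  x=-1.197: |R|=1.03112 >1
Interval (-1.1667, 0).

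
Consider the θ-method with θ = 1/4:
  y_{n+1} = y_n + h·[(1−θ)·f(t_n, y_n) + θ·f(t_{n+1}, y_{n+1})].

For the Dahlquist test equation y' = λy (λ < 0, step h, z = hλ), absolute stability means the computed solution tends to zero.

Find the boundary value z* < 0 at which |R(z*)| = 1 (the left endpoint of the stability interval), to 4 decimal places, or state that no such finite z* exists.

Test eqn y'=λy, z=hλ:
  y_{n+1} = y_n + z·[3/4·y_n + 1/4·y_{n+1}] ⇒ (1 − 1/4z)y_{n+1} = (1 + 3/4z)y_n
  so R(z) = (1 + 3/4z)/(1 − 1/4z).

Boundary: |R(x)|=1, x<0.
x=-0.96: |R|=0.2258
R=−1: 1+3/4x = −1+1/4x ⇒ -1/2x=2 ⇒ x=2/(-1/2)=-4.0000
Confirm numerically:
  x=-3.078: |R|=0.73947 <1
  x=-2.867: |R|=0.67002 <1
  x=-2.188: |R|=0.41435 <1
  x=-2.075: |R|=0.36626 <1
  x=-4.366: |R|=1.08750 >1
  x=-4.278: |R|=1.06717 >1
So |R|<1 on (-4.0000, 0).

left endpoint -4.0000.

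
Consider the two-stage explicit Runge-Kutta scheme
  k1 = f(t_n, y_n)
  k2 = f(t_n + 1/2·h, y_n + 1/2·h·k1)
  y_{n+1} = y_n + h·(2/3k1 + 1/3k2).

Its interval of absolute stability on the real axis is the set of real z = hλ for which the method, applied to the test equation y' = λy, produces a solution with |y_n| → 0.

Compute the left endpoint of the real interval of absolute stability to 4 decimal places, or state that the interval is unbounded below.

Set f=λy, z=hλ:
  k1=λy_n ⇒ h·k1=z·y_n;  k2=λ(1+1/2z)y_n ⇒ h·k2=z(1+1/2z)y_n
  y_{n+1}/y_n = 1 + 2/3z + 1/3z(1+1/2z) = 1 + z + 1/6z²
  Hence R(z) = 1 + z + 1/6z².

Boundary: |R(x)|=1, x<0.
x=-0.36: |R|=0.6616
R=1: x+1/6x²=0 ⇒ x=−6=-6.0000; min R=1−1/(4·1/6)=-0.5000>−1
Confirm numerically:
  x=-5.284: |R|=0.36944 <1
  x=-5.138: |R|=0.26184 <1
  x=-4.702: |R|=0.01720 <1
  x=-6.249: |R|=1.25933 >1
  x=-6.088: |R|=1.08929 >1
Stable set (-6.0000, 0).

left endpoint -6.0000.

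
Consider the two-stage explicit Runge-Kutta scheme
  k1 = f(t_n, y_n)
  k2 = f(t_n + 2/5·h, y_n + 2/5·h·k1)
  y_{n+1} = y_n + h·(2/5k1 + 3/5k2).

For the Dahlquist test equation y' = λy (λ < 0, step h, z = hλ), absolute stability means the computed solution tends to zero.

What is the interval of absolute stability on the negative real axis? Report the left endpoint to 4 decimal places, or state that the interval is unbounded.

z∈(-4.1667,0).

On y'=λy, z=hλ:
  k1=λy_n ⇒ h·k1=z·y_n;  k2=λ(1+2/5z)y_n ⇒ h·k2=z(1+2/5z)y_n
  y_{n+1}/y_n = 1 + 2/5z + 3/5z(1+2/5z) = 1 + z + 6/25z²
  ⇒ R(z) = 1 + z + 6/25z².

Need |R(x)|<1, x<0.
x=-1.49: |R|=0.0428
R=1: x+6/25x²=0 ⇒ x=−25/6=-4.1667; min R=1−1/(4·6/25)=-0.0417>−1
Confirm numerically:
  x=-3.903: |R|=0.75302 <1
  x=-3.530: |R|=0.46062 <1
  x=-1.826: |R|=0.02577 <1
  x=-4.652: |R|=1.54186 >1
  x=-4.627: |R|=1.51119 >1
Interval (-4.1667, 0).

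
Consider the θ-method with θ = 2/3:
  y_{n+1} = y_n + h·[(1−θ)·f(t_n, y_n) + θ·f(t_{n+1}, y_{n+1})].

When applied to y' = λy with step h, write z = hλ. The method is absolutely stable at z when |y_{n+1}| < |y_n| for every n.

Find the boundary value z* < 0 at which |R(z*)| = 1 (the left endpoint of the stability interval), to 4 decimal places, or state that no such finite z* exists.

(−∞, 0) — no finite endpoint.

Test eqn y'=λy, z=hλ:
  y_{n+1} = y_n + z·[1/3·y_n + 2/3·y_{n+1}] ⇒ (1 − 2/3z)y_{n+1} = (1 + 1/3z)y_n
  ⇒ R(z) = (1 + 1/3z)/(1 − 2/3z).

Boundary: |R(x)|=1, x<0.
x=-1.21: |R|=0.3303
x=-2: |R|=0.1429
x=-10: |R|=0.3043
x=-100: |R|=0.4778
θ=2/3≥1/2 ⇒ |1+1/3x|<|1−2/3x| ∀x<0 ⇒ unbounded interval.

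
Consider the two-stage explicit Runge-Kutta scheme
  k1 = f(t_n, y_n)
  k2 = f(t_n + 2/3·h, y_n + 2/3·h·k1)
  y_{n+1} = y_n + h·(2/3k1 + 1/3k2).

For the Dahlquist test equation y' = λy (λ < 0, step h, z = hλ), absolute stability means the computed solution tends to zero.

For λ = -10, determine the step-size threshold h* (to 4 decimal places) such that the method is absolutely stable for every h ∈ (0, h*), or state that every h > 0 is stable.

(-4.5000,0); λ=-10 ⇒ h* = (9/2)/10 = 0.4500.

On y'=λy, z=hλ:
  k1=λy_n ⇒ h·k1=z·y_n;  k2=λ(1+2/3z)y_n ⇒ h·k2=z(1+2/3z)y_n
  y_{n+1}/y_n = 1 + 2/3z + 1/3z(1+2/3z) = 1 + z + 2/9z²
  so R(z) = 1 + z + 2/9z².

Need |R(x)|<1, x<0.
x=-0.71: |R|=0.4020
R=1: x+2/9x²=0 ⇒ x=−9/2=-4.5000; min R=1−1/(4·2/9)=-0.1250>−1
Confirm numerically:
  x=-4.342: |R|=0.84755 <1
  x=-2.976: |R|=0.00787 <1
  x=-2.473: |R|=0.11395 <1
  x=-2.384: |R|=0.12101 <1
  x=-4.953: |R|=1.49860 >1
  x=-4.868: |R|=1.39809 >1
  x=-4.571: |R|=1.07212 >1
Interval (-4.5000, 0).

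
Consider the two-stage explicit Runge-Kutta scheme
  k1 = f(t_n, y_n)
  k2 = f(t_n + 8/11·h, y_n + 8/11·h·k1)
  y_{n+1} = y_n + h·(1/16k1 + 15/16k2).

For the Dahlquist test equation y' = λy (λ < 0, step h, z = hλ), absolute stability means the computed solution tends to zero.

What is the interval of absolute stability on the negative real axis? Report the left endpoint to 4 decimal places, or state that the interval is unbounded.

On y'=λy, z=hλ:
  k1=λy_n ⇒ h·k1=z·y_n;  k2=λ(1+8/11z)y_n ⇒ h·k2=z(1+8/11z)y_n
  y_{n+1}/y_n = 1 + 1/16z + 15/16z(1+8/11z) = 1 + z + 15/22z²
  R(z) = 1 + z + 15/22z².

Solve |R(x)|<1 on ℝ⁻.
x=-1.77: |R|=1.3661
R=1: x+15/22x²=0 ⇒ x=−22/15=-1.4667; min R=1−1/(4·15/22)=0.6333>−1
Confirm numerically:
  x=-1.123: |R|=0.73686 <1
  x=-0.778: |R|=0.63469 <1
  x=-0.702: |R|=0.63400 <1
  x=-0.667: |R|=0.63633 <1
  x=-1.963: |R|=1.66430 >1
  x=-1.703: |R|=1.27442 >1
  x=-1.602: |R|=1.14782 >1
Interval (-1.4667, 0).

(-1.4667, 0).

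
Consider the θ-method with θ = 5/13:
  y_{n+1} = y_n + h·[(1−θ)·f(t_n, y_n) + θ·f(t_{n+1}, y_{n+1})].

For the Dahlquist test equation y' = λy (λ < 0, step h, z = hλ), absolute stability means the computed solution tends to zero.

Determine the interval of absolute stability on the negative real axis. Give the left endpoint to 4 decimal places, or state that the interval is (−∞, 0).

On y'=λy, z=hλ:
  y_{n+1} = y_n + z·[8/13·y_n + 5/13·y_{n+1}] ⇒ (1 − 5/13z)y_{n+1} = (1 + 8/13z)y_n
  Hence R(z) = (1 + 8/13z)/(1 − 5/13z).

Solve |R(x)|<1 on ℝ⁻.
x=-1.14: |R|=0.2075
R=−1: 1+8/13x = −1+5/13x ⇒ -3/13x=2 ⇒ x=2/(-3/13)=-8.6667
Confirm numerically:
  x=-6.475: |R|=0.85510 <1
  x=-6.158: |R|=0.82813 <1
  x=-6.132: |R|=0.82584 <1
  x=-9.091: |R|=1.02178 >1
  x=-8.887: |R|=1.01151 >1
  x=-8.882: |R|=1.01125 >1
So |R|<1 on (-8.6667, 0).

z∈(-8.6667,0).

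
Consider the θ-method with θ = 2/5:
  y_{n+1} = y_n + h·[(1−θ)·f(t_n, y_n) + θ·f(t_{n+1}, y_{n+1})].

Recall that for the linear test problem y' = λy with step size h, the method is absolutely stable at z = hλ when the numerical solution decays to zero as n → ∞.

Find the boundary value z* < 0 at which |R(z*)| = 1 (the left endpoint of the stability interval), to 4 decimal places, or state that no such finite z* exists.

left endpoint -10.0000.

Set f=λy, z=hλ:
  y_{n+1} = y_n + z·[3/5·y_n + 2/5·y_{n+1}] ⇒ (1 − 2/5z)y_{n+1} = (1 + 3/5z)y_n
  ⇒ R(z) = (1 + 3/5z)/(1 − 2/5z).

Solve |R(x)|<1 on ℝ⁻.
x=-0.88: |R|=0.3491
R=−1: 1+3/5x = −1+2/5x ⇒ -1/5x=2 ⇒ x=2/(-1/5)=-10.0000
Confirm numerically:
  x=-5.801: |R|=0.74708 <1
  x=-5.325: |R|=0.70128 <1
  x=-4.286: |R|=0.57899 <1
  x=-10.469: |R|=1.01808 >1
  x=-10.441: |R|=1.01704 >1
So |R|<1 on (-10.0000, 0).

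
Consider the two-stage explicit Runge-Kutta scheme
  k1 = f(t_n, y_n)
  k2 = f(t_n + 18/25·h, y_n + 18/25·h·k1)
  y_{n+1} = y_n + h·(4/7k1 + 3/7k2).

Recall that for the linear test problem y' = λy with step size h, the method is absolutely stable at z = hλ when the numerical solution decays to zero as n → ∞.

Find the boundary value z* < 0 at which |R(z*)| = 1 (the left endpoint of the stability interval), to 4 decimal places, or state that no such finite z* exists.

left endpoint -3.2407.

On y'=λy, z=hλ:
  k1=λy_n ⇒ h·k1=z·y_n;  k2=λ(1+18/25z)y_n ⇒ h·k2=z(1+18/25z)y_n
  y_{n+1}/y_n = 1 + 4/7z + 3/7z(1+18/25z) = 1 + z + 54/175z²
  R(z) = 1 + z + 54/175z².

Solve |R(x)|<1 on ℝ⁻.
x=-1.57: |R|=0.1906
R=1: x+54/175x²=0 ⇒ x=−175/54=-3.2407; min R=1−1/(4·54/175)=0.1898>−1
Confirm numerically:
  x=-3.005: |R|=0.78141 <1
  x=-2.227: |R|=0.30337 <1
  x=-1.851: |R|=0.20623 <1
  x=-3.834: |R|=1.70186 >1
  x=-3.532: |R|=1.31744 >1
  x=-3.414: |R|=1.18252 >1
Stable set (-3.2407, 0).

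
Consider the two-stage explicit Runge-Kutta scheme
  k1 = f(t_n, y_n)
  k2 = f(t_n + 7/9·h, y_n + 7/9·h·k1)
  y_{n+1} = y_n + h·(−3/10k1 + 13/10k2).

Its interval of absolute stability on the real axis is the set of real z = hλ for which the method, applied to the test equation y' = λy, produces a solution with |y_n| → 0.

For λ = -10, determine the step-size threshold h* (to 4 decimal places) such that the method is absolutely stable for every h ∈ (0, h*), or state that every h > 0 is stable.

(-0.9890,0); λ=-10 ⇒ h* = (90/91)/10 = 0.0989.

On y'=λy, z=hλ:
  k1=λy_n ⇒ h·k1=z·y_n;  k2=λ(1+7/9z)y_n ⇒ h·k2=z(1+7/9z)y_n
  y_{n+1}/y_n = 1 − 3/10z + 13/10z(1+7/9z) = 1 + z + 91/90z²
  ⇒ R(z) = 1 + z + 91/90z².

Solve |R(x)|<1 on ℝ⁻.
x=-0.9: |R|=0.9190
R=1: x+91/90x²=0 ⇒ x=−90/91=-0.9890; min R=1−1/(4·91/90)=0.7527>−1
Confirm numerically:
  x=-0.739: |R|=0.81319 <1
  x=-0.611: |R|=0.76647 <1
  x=-0.539: |R|=0.75475 <1
  x=-0.485: |R|=0.75284 <1
  x=-1.280: |R|=1.37660 >1
  x=-1.259: |R|=1.34369 >1
So |R|<1 on (-0.9890, 0).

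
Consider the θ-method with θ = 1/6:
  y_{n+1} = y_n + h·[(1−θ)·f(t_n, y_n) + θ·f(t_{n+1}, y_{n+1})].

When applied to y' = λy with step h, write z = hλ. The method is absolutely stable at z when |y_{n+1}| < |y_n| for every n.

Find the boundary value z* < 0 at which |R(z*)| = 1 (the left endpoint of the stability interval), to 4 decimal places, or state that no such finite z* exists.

z* = -3.0000.

Set f=λy, z=hλ:
  y_{n+1} = y_n + z·[5/6·y_n + 1/6·y_{n+1}] ⇒ (1 − 1/6z)y_{n+1} = (1 + 5/6z)y_n
  Hence R(z) = (1 + 5/6z)/(1 − 1/6z).

Need |R(x)|<1, x<0.
x=-1.7: |R|=0.3247
R=−1: 1+5/6x = −1+1/6x ⇒ -2/3x=2 ⇒ x=2/(-2/3)=-3.0000
Confirm numerically:
  x=-2.283: |R|=0.65375 <1
  x=-1.429: |R|=0.15413 <1
  x=-1.393: |R|=0.13053 <1
  x=-3.578: |R|=1.24139 >1
  x=-3.440: |R|=1.18644 >1
  x=-3.283: |R|=1.12194 >1
So |R|<1 on (-3.0000, 0).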